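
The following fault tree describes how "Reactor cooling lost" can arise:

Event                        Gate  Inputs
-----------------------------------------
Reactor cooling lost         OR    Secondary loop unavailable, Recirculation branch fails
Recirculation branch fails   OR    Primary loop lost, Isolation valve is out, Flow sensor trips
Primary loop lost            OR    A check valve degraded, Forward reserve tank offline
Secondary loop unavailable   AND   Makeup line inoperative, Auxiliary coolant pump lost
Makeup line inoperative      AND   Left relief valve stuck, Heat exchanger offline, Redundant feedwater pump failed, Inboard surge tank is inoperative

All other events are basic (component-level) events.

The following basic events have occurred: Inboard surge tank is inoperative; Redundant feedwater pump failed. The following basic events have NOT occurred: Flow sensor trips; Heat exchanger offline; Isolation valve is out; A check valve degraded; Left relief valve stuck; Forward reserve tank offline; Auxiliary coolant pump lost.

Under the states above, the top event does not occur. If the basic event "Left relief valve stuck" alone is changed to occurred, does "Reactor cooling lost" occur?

Counterfactual: set "Left relief valve stuck" to occurred.
Makeup line inoperative [AND]: Left relief valve stuck=occurs, Heat exchanger offline=not, Redundant feedwater pump failed=occurs, Inboard surge tank is inoperative=occurs → not all inputs occur → does not occur.
Secondary loop unavailable [AND]: Makeup line inoperative=not, Auxiliary coolant pump lost=not → not all inputs occur → does not occur.
Primary loop lost [OR]: A check valve degraded=not, Forward reserve tank offline=not → no input occurs → does not occur.
Recirculation branch fails [OR]: Primary loop lost=not, Isolation valve is out=not, Flow sensor trips=not → no input occurs → does not occur.
Reactor cooling lost [OR]: Secondary loop unavailable=not, Recirculation branch fails=not → no input occurs → does not occur.

No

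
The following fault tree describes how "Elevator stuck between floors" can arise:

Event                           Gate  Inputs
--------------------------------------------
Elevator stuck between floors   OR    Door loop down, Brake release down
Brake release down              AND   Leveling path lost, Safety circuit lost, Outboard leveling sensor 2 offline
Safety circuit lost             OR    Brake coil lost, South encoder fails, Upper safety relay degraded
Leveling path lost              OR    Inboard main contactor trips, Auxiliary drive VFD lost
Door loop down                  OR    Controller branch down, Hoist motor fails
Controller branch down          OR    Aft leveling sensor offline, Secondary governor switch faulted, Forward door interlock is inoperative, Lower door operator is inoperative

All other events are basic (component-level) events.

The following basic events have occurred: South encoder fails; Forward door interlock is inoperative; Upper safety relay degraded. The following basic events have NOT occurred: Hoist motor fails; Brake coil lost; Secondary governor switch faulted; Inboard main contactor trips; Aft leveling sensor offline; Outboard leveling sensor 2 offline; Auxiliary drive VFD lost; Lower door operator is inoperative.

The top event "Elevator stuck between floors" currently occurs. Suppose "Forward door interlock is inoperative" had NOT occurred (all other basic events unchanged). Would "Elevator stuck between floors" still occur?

No

Counterfactual: set "Forward door interlock is inoperative" to not occurred.
Controller branch down [OR]: Aft leveling sensor offline=not, Secondary governor switch faulted=not, Forward door interlock is inoperative=not, Lower door operator is inoperative=not → no input occurs → does not occur.
Door loop down [OR]: Controller branch down=not, Hoist motor fails=not → no input occurs → does not occur.
Leveling path lost [OR]: Inboard main contactor trips=not, Auxiliary drive VFD lost=not → no input occurs → does not occur.
Safety circuit lost [OR]: Brake coil lost=not, South encoder fails=occurs, Upper safety relay degraded=occurs → at least one input occurs → occurs.
Brake release down [AND]: Leveling path lost=not, Safety circuit lost=occurs, Outboard leveling sensor 2 offline=not → not all inputs occur → does not occur.
Elevator stuck between floors [OR]: Door loop down=not, Brake release down=not → no input occurs → does not occur.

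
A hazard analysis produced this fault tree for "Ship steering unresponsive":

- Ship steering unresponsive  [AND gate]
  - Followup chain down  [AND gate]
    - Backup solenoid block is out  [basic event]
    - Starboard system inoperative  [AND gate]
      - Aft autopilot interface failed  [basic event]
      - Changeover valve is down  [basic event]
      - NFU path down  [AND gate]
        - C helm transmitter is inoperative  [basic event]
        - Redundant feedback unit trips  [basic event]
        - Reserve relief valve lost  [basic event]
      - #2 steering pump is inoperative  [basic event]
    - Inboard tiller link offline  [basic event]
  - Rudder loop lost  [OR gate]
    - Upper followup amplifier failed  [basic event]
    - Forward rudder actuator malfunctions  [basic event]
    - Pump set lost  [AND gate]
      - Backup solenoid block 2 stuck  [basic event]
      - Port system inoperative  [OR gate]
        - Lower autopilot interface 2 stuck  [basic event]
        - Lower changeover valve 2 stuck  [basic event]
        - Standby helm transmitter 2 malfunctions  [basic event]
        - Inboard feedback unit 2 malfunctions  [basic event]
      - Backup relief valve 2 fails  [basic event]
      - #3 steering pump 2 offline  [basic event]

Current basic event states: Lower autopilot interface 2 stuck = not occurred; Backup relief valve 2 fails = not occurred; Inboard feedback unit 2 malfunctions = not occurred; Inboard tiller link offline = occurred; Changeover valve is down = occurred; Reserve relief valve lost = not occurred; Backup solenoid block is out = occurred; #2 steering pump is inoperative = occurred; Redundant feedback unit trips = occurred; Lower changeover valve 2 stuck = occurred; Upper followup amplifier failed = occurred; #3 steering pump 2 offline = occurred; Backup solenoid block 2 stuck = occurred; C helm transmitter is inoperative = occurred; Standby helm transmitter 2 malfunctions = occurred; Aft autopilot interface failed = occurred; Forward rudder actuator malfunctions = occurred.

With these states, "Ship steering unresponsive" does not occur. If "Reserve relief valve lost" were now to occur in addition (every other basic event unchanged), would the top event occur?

Yes

Counterfactual: set "Reserve relief valve lost" to occurred.
NFU path down [AND]: C helm transmitter is inoperative=occurs, Redundant feedback unit trips=occurs, Reserve relief valve lost=occurs → all inputs occur → occurs.
Starboard system inoperative [AND]: Aft autopilot interface failed=occurs, Changeover valve is down=occurs, NFU path down=occurs, #2 steering pump is inoperative=occurs → all inputs occur → occurs.
Followup chain down [AND]: Backup solenoid block is out=occurs, Starboard system inoperative=occurs, Inboard tiller link offline=occurs → all inputs occur → occurs.
Port system inoperative [OR]: Lower autopilot interface 2 stuck=not, Lower changeover valve 2 stuck=occurs, Standby helm transmitter 2 malfunctions=occurs, Inboard feedback unit 2 malfunctions=not → at least one input occurs → occurs.
Pump set lost [AND]: Backup solenoid block 2 stuck=occurs, Port system inoperative=occurs, Backup relief valve 2 fails=not, #3 steering pump 2 offline=occurs → not all inputs occur → does not occur.
Rudder loop lost [OR]: Upper followup amplifier failed=occurs, Forward rudder actuator malfunctions=occurs, Pump set lost=not → at least one input occurs → occurs.
Ship steering unresponsive [AND]: Followup chain down=occurs, Rudder loop lost=occurs → all inputs occur → occurs.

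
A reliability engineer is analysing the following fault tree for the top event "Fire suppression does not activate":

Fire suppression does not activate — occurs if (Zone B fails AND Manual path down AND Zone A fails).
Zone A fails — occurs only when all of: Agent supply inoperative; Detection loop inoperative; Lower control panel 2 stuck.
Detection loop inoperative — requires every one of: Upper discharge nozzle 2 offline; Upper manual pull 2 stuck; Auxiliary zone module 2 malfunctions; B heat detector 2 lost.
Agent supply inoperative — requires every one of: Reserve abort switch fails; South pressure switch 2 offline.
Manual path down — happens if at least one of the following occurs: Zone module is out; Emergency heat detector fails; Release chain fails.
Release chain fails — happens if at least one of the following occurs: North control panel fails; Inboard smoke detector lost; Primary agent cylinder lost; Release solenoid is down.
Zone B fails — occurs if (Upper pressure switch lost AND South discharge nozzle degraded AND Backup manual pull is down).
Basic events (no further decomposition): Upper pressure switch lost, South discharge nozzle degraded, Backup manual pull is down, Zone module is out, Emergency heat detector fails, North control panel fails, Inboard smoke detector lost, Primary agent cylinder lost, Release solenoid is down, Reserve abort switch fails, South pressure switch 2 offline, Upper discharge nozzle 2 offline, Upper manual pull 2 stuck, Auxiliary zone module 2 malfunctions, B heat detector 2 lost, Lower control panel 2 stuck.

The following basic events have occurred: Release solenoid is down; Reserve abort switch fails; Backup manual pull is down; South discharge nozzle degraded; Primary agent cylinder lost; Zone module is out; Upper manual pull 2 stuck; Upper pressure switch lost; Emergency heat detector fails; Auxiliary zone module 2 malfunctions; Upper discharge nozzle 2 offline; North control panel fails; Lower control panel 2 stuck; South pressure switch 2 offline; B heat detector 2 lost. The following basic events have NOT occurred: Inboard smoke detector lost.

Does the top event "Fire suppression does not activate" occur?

Zone B fails [AND]: Upper pressure switch lost=occurs, South discharge nozzle degraded=occurs, Backup manual pull is down=occurs → all inputs occur → occurs.
Release chain fails [OR]: North control panel fails=occurs, Inboard smoke detector lost=not, Primary agent cylinder lost=occurs, Release solenoid is down=occurs → at least one input occurs → occurs.
Manual path down [OR]: Zone module is out=occurs, Emergency heat detector fails=occurs, Release chain fails=occurs → at least one input occurs → occurs.
Agent supply inoperative [AND]: Reserve abort switch fails=occurs, South pressure switch 2 offline=occurs → all inputs occur → occurs.
Detection loop inoperative [AND]: Upper discharge nozzle 2 offline=occurs, Upper manual pull 2 stuck=occurs, Auxiliary zone module 2 malfunctions=occurs, B heat detector 2 lost=occurs → all inputs occur → occurs.
Zone A fails [AND]: Agent supply inoperative=occurs, Detection loop inoperative=occurs, Lower control panel 2 stuck=occurs → all inputs occur → occurs.
Fire suppression does not activate [AND]: Zone B fails=occurs, Manual path down=occurs, Zone A fails=occurs → all inputs occur → occurs.

Yes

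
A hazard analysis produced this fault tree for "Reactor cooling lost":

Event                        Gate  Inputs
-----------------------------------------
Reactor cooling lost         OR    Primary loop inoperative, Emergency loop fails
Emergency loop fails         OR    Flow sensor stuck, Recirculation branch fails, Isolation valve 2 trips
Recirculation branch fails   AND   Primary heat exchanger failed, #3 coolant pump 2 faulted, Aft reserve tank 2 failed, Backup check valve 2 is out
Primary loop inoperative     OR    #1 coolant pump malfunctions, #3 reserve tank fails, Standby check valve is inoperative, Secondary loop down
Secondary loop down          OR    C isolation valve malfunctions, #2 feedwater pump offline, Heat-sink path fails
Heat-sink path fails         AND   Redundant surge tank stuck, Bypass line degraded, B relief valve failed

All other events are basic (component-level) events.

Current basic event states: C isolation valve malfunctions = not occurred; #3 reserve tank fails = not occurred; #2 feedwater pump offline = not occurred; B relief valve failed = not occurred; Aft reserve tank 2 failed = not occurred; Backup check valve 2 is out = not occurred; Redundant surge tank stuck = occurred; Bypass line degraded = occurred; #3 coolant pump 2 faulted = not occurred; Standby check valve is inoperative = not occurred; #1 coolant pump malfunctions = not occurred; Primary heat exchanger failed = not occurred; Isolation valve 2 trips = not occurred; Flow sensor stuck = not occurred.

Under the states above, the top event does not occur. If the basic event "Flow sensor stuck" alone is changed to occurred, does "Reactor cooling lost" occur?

Counterfactual: set "Flow sensor stuck" to occurred.
Heat-sink path fails [AND]: Redundant surge tank stuck=occurs, Bypass line degraded=occurs, B relief valve failed=not → not all inputs occur → does not occur.
Secondary loop down [OR]: C isolation valve malfunctions=not, #2 feedwater pump offline=not, Heat-sink path fails=not → no input occurs → does not occur.
Primary loop inoperative [OR]: #1 coolant pump malfunctions=not, #3 reserve tank fails=not, Standby check valve is inoperative=not, Secondary loop down=not → no input occurs → does not occur.
Recirculation branch fails [AND]: Primary heat exchanger failed=not, #3 coolant pump 2 faulted=not, Aft reserve tank 2 failed=not, Backup check valve 2 is out=not → not all inputs occur → does not occur.
Emergency loop fails [OR]: Flow sensor stuck=occurs, Recirculation branch fails=not, Isolation valve 2 trips=not → at least one input occurs → occurs.
Reactor cooling lost [OR]: Primary loop inoperative=not, Emergency loop fails=occurs → at least one input occurs → occurs.

Yes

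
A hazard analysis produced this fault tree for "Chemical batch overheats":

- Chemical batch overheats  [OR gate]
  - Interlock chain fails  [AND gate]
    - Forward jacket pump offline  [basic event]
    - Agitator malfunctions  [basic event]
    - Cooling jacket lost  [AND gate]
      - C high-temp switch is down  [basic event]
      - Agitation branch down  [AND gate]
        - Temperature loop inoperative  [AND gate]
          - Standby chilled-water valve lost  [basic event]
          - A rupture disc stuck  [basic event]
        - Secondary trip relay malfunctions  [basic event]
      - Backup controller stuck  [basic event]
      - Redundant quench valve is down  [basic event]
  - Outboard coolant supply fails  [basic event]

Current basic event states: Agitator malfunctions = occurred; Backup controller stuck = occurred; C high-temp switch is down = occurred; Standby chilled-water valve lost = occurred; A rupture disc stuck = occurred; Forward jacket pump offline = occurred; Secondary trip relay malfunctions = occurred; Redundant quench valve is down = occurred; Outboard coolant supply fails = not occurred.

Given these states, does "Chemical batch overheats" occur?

Yes

Temperature loop inoperative [AND]: Standby chilled-water valve lost=occurs, A rupture disc stuck=occurs → all inputs occur → occurs.
Agitation branch down [AND]: Temperature loop inoperative=occurs, Secondary trip relay malfunctions=occurs → all inputs occur → occurs.
Cooling jacket lost [AND]: C high-temp switch is down=occurs, Agitation branch down=occurs, Backup controller stuck=occurs, Redundant quench valve is down=occurs → all inputs occur → occurs.
Interlock chain fails [AND]: Forward jacket pump offline=occurs, Agitator malfunctions=occurs, Cooling jacket lost=occurs → all inputs occur → occurs.
Chemical batch overheats [OR]: Interlock chain fails=occurs, Outboard coolant supply fails=not → at least one input occurs → occurs.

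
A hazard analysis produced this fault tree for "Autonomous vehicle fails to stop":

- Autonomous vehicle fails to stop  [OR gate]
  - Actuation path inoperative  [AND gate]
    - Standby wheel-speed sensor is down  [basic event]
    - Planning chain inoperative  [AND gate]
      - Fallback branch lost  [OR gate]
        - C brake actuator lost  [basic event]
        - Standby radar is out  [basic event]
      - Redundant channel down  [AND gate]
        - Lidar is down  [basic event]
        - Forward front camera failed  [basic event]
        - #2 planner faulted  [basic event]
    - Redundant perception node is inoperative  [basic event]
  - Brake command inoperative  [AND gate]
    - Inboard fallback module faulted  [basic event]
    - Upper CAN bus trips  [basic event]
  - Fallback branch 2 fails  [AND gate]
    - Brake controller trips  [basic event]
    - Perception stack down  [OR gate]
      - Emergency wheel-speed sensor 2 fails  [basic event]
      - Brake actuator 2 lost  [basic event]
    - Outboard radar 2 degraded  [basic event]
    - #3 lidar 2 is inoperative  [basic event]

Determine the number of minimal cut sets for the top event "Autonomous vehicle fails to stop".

Fallback branch lost [OR]: union of children's cut sets → 2 cut set(s).
Redundant channel down [AND]: one cut set from each child combined → 1 × 1 × 1 = 1 cut set(s).
Planning chain inoperative [AND]: one cut set from each child combined → 2 × 1 = 2 cut set(s).
Actuation path inoperative [AND]: one cut set from each child combined → 1 × 2 × 1 = 2 cut set(s).
Brake command inoperative [AND]: one cut set from each child combined → 1 × 1 = 1 cut set(s).
Perception stack down [OR]: union of children's cut sets → 2 cut set(s).
Fallback branch 2 fails [AND]: one cut set from each child combined → 1 × 2 × 1 × 1 = 2 cut set(s).
Autonomous vehicle fails to stop [OR]: union of children's cut sets → 5 cut set(s).
Minimal cut sets: {#2 planner faulted, C brake actuator lost, Forward front camera failed, Lidar is down, Redundant perception node is inoperative, Standby wheel-speed sensor is down}; {#2 planner faulted, Forward front camera failed, Lidar is down, Redundant perception node is inoperative, Standby radar is out, Standby wheel-speed sensor is down}; {Inboard fallback module faulted, Upper CAN bus trips}; {#3 lidar 2 is inoperative, Brake controller trips, Emergency wheel-speed sensor 2 fails, Outboard radar 2 degraded}; {#3 lidar 2 is inoperative, Brake actuator 2 lost, Brake controller trips, Outboard radar 2 degraded}.

5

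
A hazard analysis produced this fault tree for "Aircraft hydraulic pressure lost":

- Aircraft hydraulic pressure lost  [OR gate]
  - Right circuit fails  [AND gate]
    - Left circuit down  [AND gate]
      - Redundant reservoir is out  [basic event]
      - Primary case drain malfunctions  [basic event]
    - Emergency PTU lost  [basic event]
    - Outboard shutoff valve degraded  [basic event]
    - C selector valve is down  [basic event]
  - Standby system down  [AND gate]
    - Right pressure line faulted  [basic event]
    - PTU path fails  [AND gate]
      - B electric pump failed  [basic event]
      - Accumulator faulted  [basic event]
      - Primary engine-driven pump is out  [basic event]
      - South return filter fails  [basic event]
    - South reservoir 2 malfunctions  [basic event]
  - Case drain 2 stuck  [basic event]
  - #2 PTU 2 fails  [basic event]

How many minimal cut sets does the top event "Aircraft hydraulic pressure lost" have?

Left circuit down [AND]: one cut set from each child combined → 1 × 1 = 1 cut set(s).
Right circuit fails [AND]: one cut set from each child combined → 1 × 1 × 1 × 1 = 1 cut set(s).
PTU path fails [AND]: one cut set from each child combined → 1 × 1 × 1 × 1 = 1 cut set(s).
Standby system down [AND]: one cut set from each child combined → 1 × 1 × 1 = 1 cut set(s).
Aircraft hydraulic pressure lost [OR]: union of children's cut sets → 4 cut set(s).
Minimal cut sets: {C selector valve is down, Emergency PTU lost, Outboard shutoff valve degraded, Primary case drain malfunctions, Redundant reservoir is out}; {Accumulator faulted, B electric pump failed, Primary engine-driven pump is out, Right pressure line faulted, South reservoir 2 malfunctions, South return filter fails}; {Case drain 2 stuck}; {#2 PTU 2 fails}.

4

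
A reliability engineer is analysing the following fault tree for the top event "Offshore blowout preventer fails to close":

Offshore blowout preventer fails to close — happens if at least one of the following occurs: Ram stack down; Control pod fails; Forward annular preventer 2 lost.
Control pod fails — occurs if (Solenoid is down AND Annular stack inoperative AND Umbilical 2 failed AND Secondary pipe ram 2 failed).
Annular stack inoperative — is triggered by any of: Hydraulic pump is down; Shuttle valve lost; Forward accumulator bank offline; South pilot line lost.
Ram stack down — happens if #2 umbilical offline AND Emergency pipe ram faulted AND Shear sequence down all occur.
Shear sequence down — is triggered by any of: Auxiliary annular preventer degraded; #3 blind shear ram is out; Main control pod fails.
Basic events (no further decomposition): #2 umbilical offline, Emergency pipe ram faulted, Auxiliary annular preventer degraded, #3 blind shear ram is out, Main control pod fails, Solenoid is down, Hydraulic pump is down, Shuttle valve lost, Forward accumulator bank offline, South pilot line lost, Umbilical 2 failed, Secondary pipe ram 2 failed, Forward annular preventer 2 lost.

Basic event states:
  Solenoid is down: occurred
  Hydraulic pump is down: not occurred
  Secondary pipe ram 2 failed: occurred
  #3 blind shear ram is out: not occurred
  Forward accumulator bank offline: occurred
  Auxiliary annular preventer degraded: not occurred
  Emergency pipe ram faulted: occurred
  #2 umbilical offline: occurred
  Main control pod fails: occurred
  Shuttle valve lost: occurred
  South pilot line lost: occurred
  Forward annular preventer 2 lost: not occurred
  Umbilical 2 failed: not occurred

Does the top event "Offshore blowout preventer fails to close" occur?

Shear sequence down [OR]: Auxiliary annular preventer degraded=not, #3 blind shear ram is out=not, Main control pod fails=occurs → at least one input occurs → occurs.
Ram stack down [AND]: #2 umbilical offline=occurs, Emergency pipe ram faulted=occurs, Shear sequence down=occurs → all inputs occur → occurs.
Annular stack inoperative [OR]: Hydraulic pump is down=not, Shuttle valve lost=occurs, Forward accumulator bank offline=occurs, South pilot line lost=occurs → at least one input occurs → occurs.
Control pod fails [AND]: Solenoid is down=occurs, Annular stack inoperative=occurs, Umbilical 2 failed=not, Secondary pipe ram 2 failed=occurs → not all inputs occur → does not occur.
Offshore blowout preventer fails to close [OR]: Ram stack down=occurs, Control pod fails=not, Forward annular preventer 2 lost=not → at least one input occurs → occurs.

Yes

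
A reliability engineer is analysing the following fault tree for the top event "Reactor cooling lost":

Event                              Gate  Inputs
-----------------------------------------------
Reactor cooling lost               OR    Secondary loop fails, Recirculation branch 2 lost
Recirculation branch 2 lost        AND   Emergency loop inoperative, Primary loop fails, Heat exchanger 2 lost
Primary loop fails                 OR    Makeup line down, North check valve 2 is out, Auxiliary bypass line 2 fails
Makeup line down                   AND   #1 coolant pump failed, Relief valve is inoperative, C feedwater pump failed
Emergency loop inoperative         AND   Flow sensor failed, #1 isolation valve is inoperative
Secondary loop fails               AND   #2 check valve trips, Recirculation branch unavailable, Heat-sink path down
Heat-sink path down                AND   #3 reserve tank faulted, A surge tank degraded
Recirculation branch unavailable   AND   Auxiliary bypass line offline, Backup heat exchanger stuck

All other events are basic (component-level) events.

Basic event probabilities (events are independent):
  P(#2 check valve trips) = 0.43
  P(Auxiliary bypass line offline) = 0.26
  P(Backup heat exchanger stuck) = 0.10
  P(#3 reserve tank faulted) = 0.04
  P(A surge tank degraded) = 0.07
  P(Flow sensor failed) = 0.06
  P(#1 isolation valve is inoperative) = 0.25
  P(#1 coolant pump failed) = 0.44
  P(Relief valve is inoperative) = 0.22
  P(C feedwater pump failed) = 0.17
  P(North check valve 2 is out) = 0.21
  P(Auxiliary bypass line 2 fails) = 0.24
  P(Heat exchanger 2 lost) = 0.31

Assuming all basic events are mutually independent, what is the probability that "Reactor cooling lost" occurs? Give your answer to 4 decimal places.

P(Recirculation branch unavailable) [AND] = 0.26 × 0.10 = 0.026000
P(Heat-sink path down) [AND] = 0.04 × 0.07 = 0.002800
P(Secondary loop fails) [AND] = 0.43 × 0.026000 × 0.002800 = 0.000031
P(Emergency loop inoperative) [AND] = 0.06 × 0.25 = 0.015000
P(Makeup line down) [AND] = 0.44 × 0.22 × 0.17 = 0.016456
P(Primary loop fails) [OR] = 1 − (1−0.016456) × (1−0.21) × (1−0.24) = 0.409480
P(Recirculation branch 2 lost) [AND] = 0.015000 × 0.409480 × 0.31 = 0.001904
P(Reactor cooling lost) [OR] = 1 − (1−0.000031) × (1−0.001904) = 0.001935
Rounded to 4 decimal places: P(Reactor cooling lost) ≈ 0.0019.

0.0019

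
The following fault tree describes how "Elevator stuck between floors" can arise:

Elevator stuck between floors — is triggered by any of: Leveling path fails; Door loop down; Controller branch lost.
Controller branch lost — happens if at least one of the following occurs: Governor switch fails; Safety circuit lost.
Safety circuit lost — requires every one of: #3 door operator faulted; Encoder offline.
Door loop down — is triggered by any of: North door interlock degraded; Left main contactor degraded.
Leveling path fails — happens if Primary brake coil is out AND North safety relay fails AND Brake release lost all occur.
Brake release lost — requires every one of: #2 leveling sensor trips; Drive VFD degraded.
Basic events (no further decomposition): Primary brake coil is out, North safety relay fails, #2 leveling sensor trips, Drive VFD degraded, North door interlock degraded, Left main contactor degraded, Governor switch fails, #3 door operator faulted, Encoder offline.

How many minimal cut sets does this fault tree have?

5

Brake release lost [AND]: one cut set from each child combined → 1 × 1 = 1 cut set(s).
Leveling path fails [AND]: one cut set from each child combined → 1 × 1 × 1 = 1 cut set(s).
Door loop down [OR]: union of children's cut sets → 2 cut set(s).
Safety circuit lost [AND]: one cut set from each child combined → 1 × 1 = 1 cut set(s).
Controller branch lost [OR]: union of children's cut sets → 2 cut set(s).
Elevator stuck between floors [OR]: union of children's cut sets → 5 cut set(s).
Minimal cut sets: {#2 leveling sensor trips, Drive VFD degraded, North safety relay fails, Primary brake coil is out}; {North door interlock degraded}; {Left main contactor degraded}; {Governor switch fails}; {#3 door operator faulted, Encoder offline}.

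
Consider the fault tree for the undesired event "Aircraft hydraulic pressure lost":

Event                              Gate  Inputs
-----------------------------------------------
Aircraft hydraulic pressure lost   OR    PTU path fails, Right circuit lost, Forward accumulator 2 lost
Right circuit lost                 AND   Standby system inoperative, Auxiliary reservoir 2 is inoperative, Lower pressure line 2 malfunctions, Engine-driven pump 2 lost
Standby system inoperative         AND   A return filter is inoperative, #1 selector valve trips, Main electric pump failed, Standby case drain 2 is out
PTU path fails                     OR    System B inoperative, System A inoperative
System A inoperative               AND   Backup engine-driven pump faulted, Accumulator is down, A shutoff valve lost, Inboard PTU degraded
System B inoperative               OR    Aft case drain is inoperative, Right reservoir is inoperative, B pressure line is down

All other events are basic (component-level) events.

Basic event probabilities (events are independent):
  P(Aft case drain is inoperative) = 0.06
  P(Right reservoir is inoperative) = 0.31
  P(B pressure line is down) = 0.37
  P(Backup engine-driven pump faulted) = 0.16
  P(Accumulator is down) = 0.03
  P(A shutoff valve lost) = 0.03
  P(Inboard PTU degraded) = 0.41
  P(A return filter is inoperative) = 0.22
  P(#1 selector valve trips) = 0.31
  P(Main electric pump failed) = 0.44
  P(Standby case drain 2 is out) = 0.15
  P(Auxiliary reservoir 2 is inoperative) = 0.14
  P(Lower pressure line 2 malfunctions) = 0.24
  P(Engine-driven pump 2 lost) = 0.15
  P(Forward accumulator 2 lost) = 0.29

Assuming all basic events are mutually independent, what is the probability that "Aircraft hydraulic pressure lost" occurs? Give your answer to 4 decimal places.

P(System B inoperative) [OR] = 1 − (1−0.06) × (1−0.31) × (1−0.37) = 0.591382
P(System A inoperative) [AND] = 0.16 × 0.03 × 0.03 × 0.41 = 0.000059
P(PTU path fails) [OR] = 1 − (1−0.591382) × (1−0.000059) = 0.591406
P(Standby system inoperative) [AND] = 0.22 × 0.31 × 0.44 × 0.15 = 0.004501
P(Right circuit lost) [AND] = 0.004501 × 0.14 × 0.24 × 0.15 = 0.000023
P(Aircraft hydraulic pressure lost) [OR] = 1 − (1−0.591406) × (1−0.000023) × (1−0.29) = 0.709905
Rounded to 4 decimal places: P(Aircraft hydraulic pressure lost) ≈ 0.7099.

0.7099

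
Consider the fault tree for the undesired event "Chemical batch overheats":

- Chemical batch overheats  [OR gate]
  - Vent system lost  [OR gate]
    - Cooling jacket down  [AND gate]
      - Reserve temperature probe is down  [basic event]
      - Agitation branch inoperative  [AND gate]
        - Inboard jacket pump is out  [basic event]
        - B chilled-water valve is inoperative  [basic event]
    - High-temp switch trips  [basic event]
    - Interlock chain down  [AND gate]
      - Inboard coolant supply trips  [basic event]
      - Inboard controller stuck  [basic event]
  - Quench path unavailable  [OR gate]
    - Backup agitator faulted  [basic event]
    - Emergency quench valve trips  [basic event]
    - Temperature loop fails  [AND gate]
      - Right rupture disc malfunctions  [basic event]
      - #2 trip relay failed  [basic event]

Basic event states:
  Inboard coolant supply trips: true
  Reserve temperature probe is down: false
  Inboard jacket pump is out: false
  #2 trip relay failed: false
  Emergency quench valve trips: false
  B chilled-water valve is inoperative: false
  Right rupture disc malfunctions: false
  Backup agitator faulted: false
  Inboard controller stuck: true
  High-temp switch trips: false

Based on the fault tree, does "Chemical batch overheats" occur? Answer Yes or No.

Yes

Agitation branch inoperative [AND]: Inboard jacket pump is out=not, B chilled-water valve is inoperative=not → not all inputs occur → does not occur.
Cooling jacket down [AND]: Reserve temperature probe is down=not, Agitation branch inoperative=not → not all inputs occur → does not occur.
Interlock chain down [AND]: Inboard coolant supply trips=occurs, Inboard controller stuck=occurs → all inputs occur → occurs.
Vent system lost [OR]: Cooling jacket down=not, High-temp switch trips=not, Interlock chain down=occurs → at least one input occurs → occurs.
Temperature loop fails [AND]: Right rupture disc malfunctions=not, #2 trip relay failed=not → not all inputs occur → does not occur.
Quench path unavailable [OR]: Backup agitator faulted=not, Emergency quench valve trips=not, Temperature loop fails=not → no input occurs → does not occur.
Chemical batch overheats [OR]: Vent system lost=occurs, Quench path unavailable=not → at least one input occurs → occurs.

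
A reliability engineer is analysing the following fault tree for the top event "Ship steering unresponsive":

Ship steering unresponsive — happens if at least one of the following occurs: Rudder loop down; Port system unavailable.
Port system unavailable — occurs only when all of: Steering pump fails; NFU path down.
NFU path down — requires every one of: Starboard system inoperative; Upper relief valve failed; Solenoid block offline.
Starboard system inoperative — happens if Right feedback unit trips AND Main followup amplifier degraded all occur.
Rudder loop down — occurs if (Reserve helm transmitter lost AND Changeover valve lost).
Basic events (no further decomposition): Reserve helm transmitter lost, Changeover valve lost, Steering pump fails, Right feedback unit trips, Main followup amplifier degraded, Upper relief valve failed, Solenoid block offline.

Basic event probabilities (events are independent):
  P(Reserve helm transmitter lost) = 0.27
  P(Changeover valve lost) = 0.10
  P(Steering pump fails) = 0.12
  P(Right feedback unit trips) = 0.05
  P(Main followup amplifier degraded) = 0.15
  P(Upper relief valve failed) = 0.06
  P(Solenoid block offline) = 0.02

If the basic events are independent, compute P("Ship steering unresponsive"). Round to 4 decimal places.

0.0270

P(Rudder loop down) [AND] = 0.27 × 0.10 = 0.027000
P(Starboard system inoperative) [AND] = 0.05 × 0.15 = 0.007500
P(NFU path down) [AND] = 0.007500 × 0.06 × 0.02 = 0.000009
P(Port system unavailable) [AND] = 0.12 × 0.000009 = 0.000001
P(Ship steering unresponsive) [OR] = 1 − (1−0.027000) × (1−0.000001) = 0.027001
Rounded to 4 decimal places: P(Ship steering unresponsive) ≈ 0.0270.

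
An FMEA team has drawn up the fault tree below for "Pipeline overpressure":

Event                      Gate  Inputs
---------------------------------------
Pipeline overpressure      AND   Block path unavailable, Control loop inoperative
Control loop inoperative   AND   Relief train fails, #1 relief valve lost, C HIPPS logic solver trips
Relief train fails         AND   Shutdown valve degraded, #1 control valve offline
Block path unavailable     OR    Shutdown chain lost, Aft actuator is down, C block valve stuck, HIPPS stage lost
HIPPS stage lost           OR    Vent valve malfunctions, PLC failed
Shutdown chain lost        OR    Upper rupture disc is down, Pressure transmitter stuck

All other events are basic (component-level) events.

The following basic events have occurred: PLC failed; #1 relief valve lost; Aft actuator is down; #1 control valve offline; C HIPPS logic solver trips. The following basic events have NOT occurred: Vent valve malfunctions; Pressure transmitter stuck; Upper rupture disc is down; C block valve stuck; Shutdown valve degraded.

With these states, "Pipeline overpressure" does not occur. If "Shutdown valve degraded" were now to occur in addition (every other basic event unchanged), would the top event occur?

Yes

Counterfactual: set "Shutdown valve degraded" to occurred.
Shutdown chain lost [OR]: Upper rupture disc is down=not, Pressure transmitter stuck=not → no input occurs → does not occur.
HIPPS stage lost [OR]: Vent valve malfunctions=not, PLC failed=occurs → at least one input occurs → occurs.
Block path unavailable [OR]: Shutdown chain lost=not, Aft actuator is down=occurs, C block valve stuck=not, HIPPS stage lost=occurs → at least one input occurs → occurs.
Relief train fails [AND]: Shutdown valve degraded=occurs, #1 control valve offline=occurs → all inputs occur → occurs.
Control loop inoperative [AND]: Relief train fails=occurs, #1 relief valve lost=occurs, C HIPPS logic solver trips=occurs → all inputs occur → occurs.
Pipeline overpressure [AND]: Block path unavailable=occurs, Control loop inoperative=occurs → all inputs occur → occurs.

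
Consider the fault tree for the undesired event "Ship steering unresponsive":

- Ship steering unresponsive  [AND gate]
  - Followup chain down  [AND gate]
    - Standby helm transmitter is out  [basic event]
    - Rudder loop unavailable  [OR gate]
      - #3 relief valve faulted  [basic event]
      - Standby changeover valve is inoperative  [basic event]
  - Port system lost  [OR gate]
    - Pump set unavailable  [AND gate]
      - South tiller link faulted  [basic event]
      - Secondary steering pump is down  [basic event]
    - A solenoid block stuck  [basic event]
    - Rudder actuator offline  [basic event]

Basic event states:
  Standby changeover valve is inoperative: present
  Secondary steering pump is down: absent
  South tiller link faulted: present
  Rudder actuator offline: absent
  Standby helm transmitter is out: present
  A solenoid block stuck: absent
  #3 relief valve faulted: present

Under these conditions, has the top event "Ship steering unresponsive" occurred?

Rudder loop unavailable [OR]: #3 relief valve faulted=occurs, Standby changeover valve is inoperative=occurs → at least one input occurs → occurs.
Followup chain down [AND]: Standby helm transmitter is out=occurs, Rudder loop unavailable=occurs → all inputs occur → occurs.
Pump set unavailable [AND]: South tiller link faulted=occurs, Secondary steering pump is down=not → not all inputs occur → does not occur.
Port system lost [OR]: Pump set unavailable=not, A solenoid block stuck=not, Rudder actuator offline=not → no input occurs → does not occur.
Ship steering unresponsive [AND]: Followup chain down=occurs, Port system lost=not → not all inputs occur → does not occur.

No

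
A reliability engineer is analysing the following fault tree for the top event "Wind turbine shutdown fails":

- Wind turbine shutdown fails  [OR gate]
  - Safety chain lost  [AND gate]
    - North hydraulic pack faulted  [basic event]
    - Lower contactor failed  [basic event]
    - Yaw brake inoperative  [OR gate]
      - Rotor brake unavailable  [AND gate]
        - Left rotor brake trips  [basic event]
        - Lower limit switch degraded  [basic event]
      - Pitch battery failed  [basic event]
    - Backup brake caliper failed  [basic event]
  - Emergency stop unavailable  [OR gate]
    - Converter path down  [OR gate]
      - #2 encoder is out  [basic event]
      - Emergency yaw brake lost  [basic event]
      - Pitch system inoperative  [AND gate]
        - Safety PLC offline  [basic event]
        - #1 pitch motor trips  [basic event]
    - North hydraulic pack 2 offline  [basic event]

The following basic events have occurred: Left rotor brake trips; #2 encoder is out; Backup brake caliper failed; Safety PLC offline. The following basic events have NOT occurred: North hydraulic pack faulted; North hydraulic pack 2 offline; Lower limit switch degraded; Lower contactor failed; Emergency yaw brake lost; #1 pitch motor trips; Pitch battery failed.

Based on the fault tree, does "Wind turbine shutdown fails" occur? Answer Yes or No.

Yes

Rotor brake unavailable [AND]: Left rotor brake trips=occurs, Lower limit switch degraded=not → not all inputs occur → does not occur.
Yaw brake inoperative [OR]: Rotor brake unavailable=not, Pitch battery failed=not → no input occurs → does not occur.
Safety chain lost [AND]: North hydraulic pack faulted=not, Lower contactor failed=not, Yaw brake inoperative=not, Backup brake caliper failed=occurs → not all inputs occur → does not occur.
Pitch system inoperative [AND]: Safety PLC offline=occurs, #1 pitch motor trips=not → not all inputs occur → does not occur.
Converter path down [OR]: #2 encoder is out=occurs, Emergency yaw brake lost=not, Pitch system inoperative=not → at least one input occurs → occurs.
Emergency stop unavailable [OR]: Converter path down=occurs, North hydraulic pack 2 offline=not → at least one input occurs → occurs.
Wind turbine shutdown fails [OR]: Safety chain lost=not, Emergency stop unavailable=occurs → at least one input occurs → occurs.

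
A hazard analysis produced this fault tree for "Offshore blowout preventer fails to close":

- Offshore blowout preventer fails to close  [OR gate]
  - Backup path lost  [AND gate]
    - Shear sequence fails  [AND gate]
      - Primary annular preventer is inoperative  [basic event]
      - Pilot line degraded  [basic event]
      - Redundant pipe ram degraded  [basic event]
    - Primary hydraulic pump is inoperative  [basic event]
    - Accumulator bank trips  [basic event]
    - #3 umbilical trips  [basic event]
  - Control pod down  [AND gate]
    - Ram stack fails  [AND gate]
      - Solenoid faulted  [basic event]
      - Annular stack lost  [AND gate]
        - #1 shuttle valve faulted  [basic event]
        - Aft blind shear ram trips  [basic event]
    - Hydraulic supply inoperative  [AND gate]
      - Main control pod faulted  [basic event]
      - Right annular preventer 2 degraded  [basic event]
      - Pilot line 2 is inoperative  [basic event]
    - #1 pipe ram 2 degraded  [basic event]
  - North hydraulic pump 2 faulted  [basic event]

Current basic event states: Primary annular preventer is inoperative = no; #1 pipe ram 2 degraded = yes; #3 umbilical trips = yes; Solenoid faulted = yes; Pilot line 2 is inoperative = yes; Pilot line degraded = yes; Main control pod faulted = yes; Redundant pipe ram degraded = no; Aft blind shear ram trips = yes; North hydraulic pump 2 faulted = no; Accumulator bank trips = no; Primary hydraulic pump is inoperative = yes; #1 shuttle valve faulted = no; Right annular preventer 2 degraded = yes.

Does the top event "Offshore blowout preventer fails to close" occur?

Shear sequence fails [AND]: Primary annular preventer is inoperative=not, Pilot line degraded=occurs, Redundant pipe ram degraded=not → not all inputs occur → does not occur.
Backup path lost [AND]: Shear sequence fails=not, Primary hydraulic pump is inoperative=occurs, Accumulator bank trips=not, #3 umbilical trips=occurs → not all inputs occur → does not occur.
Annular stack lost [AND]: #1 shuttle valve faulted=not, Aft blind shear ram trips=occurs → not all inputs occur → does not occur.
Ram stack fails [AND]: Solenoid faulted=occurs, Annular stack lost=not → not all inputs occur → does not occur.
Hydraulic supply inoperative [AND]: Main control pod faulted=occurs, Right annular preventer 2 degraded=occurs, Pilot line 2 is inoperative=occurs → all inputs occur → occurs.
Control pod down [AND]: Ram stack fails=not, Hydraulic supply inoperative=occurs, #1 pipe ram 2 degraded=occurs → not all inputs occur → does not occur.
Offshore blowout preventer fails to close [OR]: Backup path lost=not, Control pod down=not, North hydraulic pump 2 faulted=not → no input occurs → does not occur.

No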